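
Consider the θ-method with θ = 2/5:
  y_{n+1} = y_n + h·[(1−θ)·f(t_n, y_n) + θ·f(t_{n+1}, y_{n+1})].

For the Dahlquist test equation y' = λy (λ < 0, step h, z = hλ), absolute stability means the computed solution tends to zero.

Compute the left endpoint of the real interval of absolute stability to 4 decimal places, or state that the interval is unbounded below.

z* = -10.0000.

With y'=λy (z=hλ):
  y_{n+1} = y_n + z·[3/5·y_n + 2/5·y_{n+1}] ⇒ (1 − 2/5z)y_{n+1} = (1 + 3/5z)y_n
  R(z) = (1 + 3/5z)/(1 − 2/5z).

Boundary: |R(x)|=1, x<0.
x=-1.69: |R|=0.0084
R=−1: 1+3/5x = −1+2/5x ⇒ -1/5x=2 ⇒ x=2/(-1/5)=-10.0000
Confirm numerically:
  x=-9.725: |R|=0.98875 <1
  x=-7.975: |R|=0.90334 <1
  x=-6.472: |R|=0.80339 <1
  x=-10.413: |R|=1.01599 >1
  x=-10.342: |R|=1.01332 >1
  x=-10.181: |R|=1.00714 >1
Stable set (-10.0000, 0).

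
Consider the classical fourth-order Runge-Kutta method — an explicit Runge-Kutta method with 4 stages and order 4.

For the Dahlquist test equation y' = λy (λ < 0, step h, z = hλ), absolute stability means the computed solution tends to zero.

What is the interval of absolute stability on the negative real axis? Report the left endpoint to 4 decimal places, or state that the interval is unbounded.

z∈(-2.7853,0).

Test eqn y'=λy, z=hλ:
  order 4, 4-stage ⇒ R(z)=1+z+z^2/2+z^3/6+z^4/24
  (e.g. R(-1.69)=0.27347, |R|=0.27347)

Find x<0 with |R(x)|<1.
x=-1.69: |R|=0.2735
|R(-2.93)|=1.2410 |R(-2.36)|=0.5266 |R(-1.87)|=0.2981
Bisect:
  x_lo=-3.5774 |R|=3.0155  x_hi=-0.3232 |R|=0.7238
  mid=-1.95034 |R|=0.31799 →hi
  mid=-2.76389 |R|=0.96820 →hi
  mid=-3.17066 |R|=1.75442 →lo
  mid=-2.96727 |R|=1.31088 →lo
  mid=-2.86558 |R|=1.12795 →lo
  mid=-2.81473 |R|=1.04530 →lo
  mid=-2.78931 |R|=1.00607 →lo
  mid=-2.77660 |R|=0.98697 →hi
  mid=-2.78295 |R|=0.99648 →hi
  mid=-2.78613 |R|=1.00127 →lo
  ...
  [-2.78534,-2.78514] ⇒ x*=-2.7853
So |R|<1 on (-2.7853, 0).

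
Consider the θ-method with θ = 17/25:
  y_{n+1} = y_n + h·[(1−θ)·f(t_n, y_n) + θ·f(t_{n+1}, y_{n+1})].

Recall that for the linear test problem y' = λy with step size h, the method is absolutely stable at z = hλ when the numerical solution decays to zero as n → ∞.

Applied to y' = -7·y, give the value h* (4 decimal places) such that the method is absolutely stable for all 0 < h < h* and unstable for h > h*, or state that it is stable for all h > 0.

On y'=λy, z=hλ:
  y_{n+1} = y_n + z·[8/25·y_n + 17/25·y_{n+1}] ⇒ (1 − 17/25z)y_{n+1} = (1 + 8/25z)y_n
  ⇒ R(z) = (1 + 8/25z)/(1 − 17/25z).

Need |R(x)|<1, x<0.
x=-1.62: |R|=0.2292
x=-2: |R|=0.1525
x=-10: |R|=0.2821
x=-100: |R|=0.4493
θ=17/25≥1/2 ⇒ |1+8/25x|<|1−17/25x| ∀x<0 ⇒ interval (−∞,0).

interval (−∞, 0). Any h>0 works for λ=-7.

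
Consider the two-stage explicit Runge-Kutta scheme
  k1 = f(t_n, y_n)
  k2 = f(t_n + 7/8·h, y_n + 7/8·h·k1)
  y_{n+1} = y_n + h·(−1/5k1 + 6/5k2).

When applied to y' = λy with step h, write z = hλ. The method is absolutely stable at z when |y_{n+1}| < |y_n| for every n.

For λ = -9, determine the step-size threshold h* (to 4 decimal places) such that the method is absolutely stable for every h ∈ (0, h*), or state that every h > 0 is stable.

(-0.9524,0); λ=-9 ⇒ h* = (20/21)/9 = 0.1058.

Test eqn y'=λy, z=hλ:
  k1=λy_n ⇒ h·k1=z·y_n;  k2=λ(1+7/8z)y_n ⇒ h·k2=z(1+7/8z)y_n
  y_{n+1}/y_n = 1 − 1/5z + 6/5z(1+7/8z) = 1 + z + 21/20z²
  Hence R(z) = 1 + z + 21/20z².

Solve |R(x)|<1 on ℝ⁻.
x=-0.91: |R|=0.9595
R=1: x+21/20x²=0 ⇒ x=−20/21=-0.9524; min R=1−1/(4·21/20)=0.7619>−1
Confirm numerically:
  x=-0.768: |R|=0.85132 <1
  x=-0.600: |R|=0.77800 <1
  x=-0.570: |R|=0.77114 <1
  x=-1.483: |R|=1.82625 >1
  x=-1.147: |R|=1.23439 >1
  x=-1.113: |R|=1.18771 >1
Interval (-0.9524, 0).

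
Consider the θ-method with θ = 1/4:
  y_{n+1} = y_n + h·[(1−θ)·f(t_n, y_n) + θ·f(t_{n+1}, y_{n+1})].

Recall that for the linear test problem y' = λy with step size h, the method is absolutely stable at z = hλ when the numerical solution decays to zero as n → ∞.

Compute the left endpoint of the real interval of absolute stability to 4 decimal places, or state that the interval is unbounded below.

z* = -4.0000.

With y'=λy (z=hλ):
  y_{n+1} = y_n + z·[3/4·y_n + 1/4·y_{n+1}] ⇒ (1 − 1/4z)y_{n+1} = (1 + 3/4z)y_n
  ⇒ R(z) = (1 + 3/4z)/(1 − 1/4z).

Find x<0 with |R(x)|<1.
x=-0.59: |R|=0.4858
R=−1: 1+3/4x = −1+1/4x ⇒ -1/2x=2 ⇒ x=2/(-1/2)=-4.0000
Confirm numerically:
  x=-3.587: |R|=0.89113 <1
  x=-3.354: |R|=0.82431 <1
  x=-3.274: |R|=0.80038 <1
  x=-2.048: |R|=0.35450 <1
  x=-4.428: |R|=1.10157 >1
  x=-4.392: |R|=1.09342 >1
  x=-4.348: |R|=1.08337 >1
Interval (-4.0000, 0).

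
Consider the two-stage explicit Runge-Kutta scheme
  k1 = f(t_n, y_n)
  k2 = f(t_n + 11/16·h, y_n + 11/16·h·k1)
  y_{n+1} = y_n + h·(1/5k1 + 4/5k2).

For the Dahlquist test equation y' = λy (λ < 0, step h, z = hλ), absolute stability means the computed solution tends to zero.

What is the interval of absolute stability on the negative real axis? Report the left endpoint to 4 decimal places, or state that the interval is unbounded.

z∈(-1.8182,0).

On y'=λy, z=hλ:
  k1=λy_n ⇒ h·k1=z·y_n;  k2=λ(1+11/16z)y_n ⇒ h·k2=z(1+11/16z)y_n
  y_{n+1}/y_n = 1 + 1/5z + 4/5z(1+11/16z) = 1 + z + 11/20z²
  R(z) = 1 + z + 11/20z².

Boundary: |R(x)|=1, x<0.
x=-0.35: |R|=0.7174
R=1: x+11/20x²=0 ⇒ x=−20/11=-1.8182; min R=1−1/(4·11/20)=0.5455>−1
Confirm numerically:
  x=-1.493: |R|=0.73298 <1
  x=-1.262: |R|=0.61395 <1
  x=-1.063: |R|=0.55848 <1
  x=-2.309: |R|=1.62331 >1
  x=-1.896: |R|=1.08115 >1
  x=-1.886: |R|=1.07035 >1
Interval (-1.8182, 0).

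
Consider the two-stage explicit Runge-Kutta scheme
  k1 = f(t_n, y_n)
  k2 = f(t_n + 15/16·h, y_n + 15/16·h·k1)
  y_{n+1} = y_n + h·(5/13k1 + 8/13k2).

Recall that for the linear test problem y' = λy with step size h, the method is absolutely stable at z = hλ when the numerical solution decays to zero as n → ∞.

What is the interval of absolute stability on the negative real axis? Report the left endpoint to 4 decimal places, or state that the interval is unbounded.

z∈(-1.7333,0).

Test eqn y'=λy, z=hλ:
  k1=λy_n ⇒ h·k1=z·y_n;  k2=λ(1+15/16z)y_n ⇒ h·k2=z(1+15/16z)y_n
  y_{n+1}/y_n = 1 + 5/13z + 8/13z(1+15/16z) = 1 + z + 15/26z²
  R(z) = 1 + z + 15/26z².

Boundary: |R(x)|=1, x<0.
x=-1.53: |R|=0.8205
R=1: x+15/26x²=0 ⇒ x=−26/15=-1.7333; min R=1−1/(4·15/26)=0.5667>−1
Confirm numerically:
  x=-1.080: |R|=0.59292 <1
  x=-0.980: |R|=0.57408 <1
  x=-0.972: |R|=0.57307 <1
  x=-0.923: |R|=0.56850 <1
  x=-2.219: |R|=1.62175 >1
  x=-2.190: |R|=1.57698 >1
  x=-2.160: |R|=1.53169 >1
So |R|<1 on (-1.7333, 0).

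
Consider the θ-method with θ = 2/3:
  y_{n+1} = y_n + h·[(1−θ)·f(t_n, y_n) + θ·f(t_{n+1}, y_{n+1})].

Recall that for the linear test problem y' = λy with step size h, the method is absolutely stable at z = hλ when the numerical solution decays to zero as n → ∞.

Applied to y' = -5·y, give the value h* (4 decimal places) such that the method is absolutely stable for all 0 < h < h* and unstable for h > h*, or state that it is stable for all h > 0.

(−∞, 0) — no finite endpoint. Any h>0 works for λ=-5.

Test eqn y'=λy, z=hλ:
  y_{n+1} = y_n + z·[1/3·y_n + 2/3·y_{n+1}] ⇒ (1 − 2/3z)y_{n+1} = (1 + 1/3z)y_n
  so R(z) = (1 + 1/3z)/(1 − 2/3z).

Boundary: |R(x)|=1, x<0.
x=-0.82: |R|=0.4698
x=-2: |R|=0.1429
x=-10: |R|=0.3043
x=-100: |R|=0.4778
θ=2/3≥1/2 ⇒ |1+1/3x|<|1−2/3x| ∀x<0 ⇒ stable on all of ℝ⁻.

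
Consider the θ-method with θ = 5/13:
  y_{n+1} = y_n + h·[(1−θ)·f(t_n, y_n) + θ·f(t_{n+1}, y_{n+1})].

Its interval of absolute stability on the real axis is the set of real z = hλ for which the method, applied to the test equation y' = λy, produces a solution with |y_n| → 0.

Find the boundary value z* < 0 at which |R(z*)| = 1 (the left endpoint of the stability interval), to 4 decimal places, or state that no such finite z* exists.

z* = -8.6667.

On y'=λy, z=hλ:
  y_{n+1} = y_n + z·[8/13·y_n + 5/13·y_{n+1}] ⇒ (1 − 5/13z)y_{n+1} = (1 + 8/13z)y_n
  ⇒ R(z) = (1 + 8/13z)/(1 − 5/13z).

Find x<0 with |R(x)|<1.
x=-1.51: |R|=0.0448
R=−1: 1+8/13x = −1+5/13x ⇒ -3/13x=2 ⇒ x=2/(-3/13)=-8.6667
Confirm numerically:
  x=-6.683: |R|=0.87179 <1
  x=-5.898: |R|=0.80452 <1
  x=-4.524: |R|=0.65109 <1
  x=-9.205: |R|=1.02736 >1
  x=-9.138: |R|=1.02409 >1
  x=-8.754: |R|=1.00462 >1
Stable set (-8.6667, 0).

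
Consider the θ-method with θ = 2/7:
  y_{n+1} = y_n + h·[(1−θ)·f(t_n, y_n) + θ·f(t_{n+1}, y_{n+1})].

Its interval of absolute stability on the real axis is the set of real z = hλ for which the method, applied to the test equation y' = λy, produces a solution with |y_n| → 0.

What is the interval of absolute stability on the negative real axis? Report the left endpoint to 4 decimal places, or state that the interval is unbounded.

With y'=λy (z=hλ):
  y_{n+1} = y_n + z·[5/7·y_n + 2/7·y_{n+1}] ⇒ (1 − 2/7z)y_{n+1} = (1 + 5/7z)y_n
  so R(z) = (1 + 5/7z)/(1 − 2/7z).

Solve |R(x)|<1 on ℝ⁻.
x=-1.41: |R|=0.0051
R=−1: 1+5/7x = −1+2/7x ⇒ -3/7x=2 ⇒ x=2/(-3/7)=-4.6667
Confirm numerically:
  x=-3.886: |R|=0.84146 <1
  x=-3.055: |R|=0.63120 <1
  x=-2.444: |R|=0.43910 <1
  x=-2.211: |R|=0.35502 <1
  x=-5.076: |R|=1.07160 >1
  x=-4.762: |R|=1.01731 >1
Interval (-4.6667, 0).

(-4.6667, 0).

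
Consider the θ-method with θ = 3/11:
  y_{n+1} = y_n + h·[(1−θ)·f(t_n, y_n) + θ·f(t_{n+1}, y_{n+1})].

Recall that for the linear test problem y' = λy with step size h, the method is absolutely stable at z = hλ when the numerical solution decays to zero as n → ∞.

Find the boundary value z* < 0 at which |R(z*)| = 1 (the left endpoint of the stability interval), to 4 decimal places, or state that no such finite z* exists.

On y'=λy, z=hλ:
  y_{n+1} = y_n + z·[8/11·y_n + 3/11·y_{n+1}] ⇒ (1 − 3/11z)y_{n+1} = (1 + 8/11z)y_n
  R(z) = (1 + 8/11z)/(1 − 3/11z).

Find x<0 with |R(x)|<1.
x=-0.43: |R|=0.6151
R=−1: 1+8/11x = −1+3/11x ⇒ -5/11x=2 ⇒ x=2/(-5/11)=-4.4000
Confirm numerically:
  x=-4.200: |R|=0.95763 <1
  x=-3.708: |R|=0.84361 <1
  x=-2.606: |R|=0.52333 <1
  x=-4.985: |R|=1.11270 >1
  x=-4.911: |R|=1.09929 >1
So |R|<1 on (-4.4000, 0).

left endpoint -4.4000.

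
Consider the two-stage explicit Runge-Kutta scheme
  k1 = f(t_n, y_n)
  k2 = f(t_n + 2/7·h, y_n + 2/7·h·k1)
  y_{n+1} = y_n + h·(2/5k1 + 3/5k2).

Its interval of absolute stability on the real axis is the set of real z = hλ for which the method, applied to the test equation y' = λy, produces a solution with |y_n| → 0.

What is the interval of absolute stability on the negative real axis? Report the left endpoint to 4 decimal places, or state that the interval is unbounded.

(-5.8333, 0).

Set f=λy, z=hλ:
  k1=λy_n ⇒ h·k1=z·y_n;  k2=λ(1+2/7z)y_n ⇒ h·k2=z(1+2/7z)y_n
  y_{n+1}/y_n = 1 + 2/5z + 3/5z(1+2/7z) = 1 + z + 6/35z²
  Hence R(z) = 1 + z + 6/35z².

Find x<0 with |R(x)|<1.
x=-1.3: |R|=0.0103
R=1: x+6/35x²=0 ⇒ x=−35/6=-5.8333; min R=1−1/(4·6/35)=-0.4583>−1
Confirm numerically:
  x=-5.162: |R|=0.40593 <1
  x=-4.141: |R|=0.20136 <1
  x=-3.763: |R|=0.33554 <1
  x=-3.124: |R|=0.45096 <1
  x=-6.379: |R|=1.59671 >1
  x=-6.375: |R|=1.59196 >1
Interval (-5.8333, 0).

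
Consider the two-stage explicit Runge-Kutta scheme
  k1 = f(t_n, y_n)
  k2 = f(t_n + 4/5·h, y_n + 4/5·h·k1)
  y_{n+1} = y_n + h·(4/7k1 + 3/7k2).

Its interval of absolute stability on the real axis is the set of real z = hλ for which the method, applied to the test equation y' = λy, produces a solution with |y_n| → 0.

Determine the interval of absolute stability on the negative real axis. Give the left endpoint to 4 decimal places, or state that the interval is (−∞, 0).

Test eqn y'=λy, z=hλ:
  k1=λy_n ⇒ h·k1=z·y_n;  k2=λ(1+4/5z)y_n ⇒ h·k2=z(1+4/5z)y_n
  y_{n+1}/y_n = 1 + 4/7z + 3/7z(1+4/5z) = 1 + z + 12/35z²
  so R(z) = 1 + z + 12/35z².

Solve |R(x)|<1 on ℝ⁻.
x=-0.66: |R|=0.4893
R=1: x+12/35x²=0 ⇒ x=−35/12=-2.9167; min R=1−1/(4·12/35)=0.2708>−1
Confirm numerically:
  x=-2.825: |R|=0.91121 <1
  x=-2.414: |R|=0.58396 <1
  x=-2.291: |R|=0.50855 <1
  x=-1.775: |R|=0.30521 <1
  x=-3.513: |R|=1.71826 >1
  x=-3.502: |R|=1.70280 >1
So |R|<1 on (-2.9167, 0).

(-2.9167, 0).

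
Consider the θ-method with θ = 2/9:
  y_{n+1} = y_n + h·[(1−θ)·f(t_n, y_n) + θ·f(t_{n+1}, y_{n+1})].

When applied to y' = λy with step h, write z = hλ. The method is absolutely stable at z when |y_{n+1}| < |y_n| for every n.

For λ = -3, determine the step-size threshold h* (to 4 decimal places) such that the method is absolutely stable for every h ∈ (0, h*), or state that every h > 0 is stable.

(-3.6000,0); λ=-3 ⇒ h* = (18/5)/3 = 1.2000.

Set f=λy, z=hλ:
  y_{n+1} = y_n + z·[7/9·y_n + 2/9·y_{n+1}] ⇒ (1 − 2/9z)y_{n+1} = (1 + 7/9z)y_n
  R(z) = (1 + 7/9z)/(1 − 2/9z).

Need |R(x)|<1, x<0.
x=-1.16: |R|=0.0777
R=−1: 1+7/9x = −1+2/9x ⇒ -5/9x=2 ⇒ x=2/(-5/9)=-3.6000
Confirm numerically:
  x=-3.237: |R|=0.88271 <1
  x=-3.114: |R|=0.84043 <1
  x=-2.503: |R|=0.60838 <1
  x=-4.131: |R|=1.15381 >1
  x=-3.970: |R|=1.10921 >1
So |R|<1 on (-3.6000, 0).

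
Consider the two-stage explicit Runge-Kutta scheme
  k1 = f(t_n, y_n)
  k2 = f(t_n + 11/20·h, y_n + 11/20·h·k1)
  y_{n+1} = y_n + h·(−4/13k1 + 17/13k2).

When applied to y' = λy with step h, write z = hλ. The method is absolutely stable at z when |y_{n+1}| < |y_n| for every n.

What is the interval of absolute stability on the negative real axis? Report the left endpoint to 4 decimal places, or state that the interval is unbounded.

(-1.3904, 0).

Set f=λy, z=hλ:
  k1=λy_n ⇒ h·k1=z·y_n;  k2=λ(1+11/20z)y_n ⇒ h·k2=z(1+11/20z)y_n
  y_{n+1}/y_n = 1 − 4/13z + 17/13z(1+11/20z) = 1 + z + 187/260z²
  Hence R(z) = 1 + z + 187/260z².

Boundary: |R(x)|=1, x<0.
x=-1.22: |R|=0.8505
R=1: x+187/260x²=0 ⇒ x=−260/187=-1.3904; min R=1−1/(4·187/260)=0.6524>−1
Confirm numerically:
  x=-0.964: |R|=0.70438 <1
  x=-0.943: |R|=0.69658 <1
  x=-0.856: |R|=0.67101 <1
  x=-0.822: |R|=0.66397 <1
  x=-1.921: |R|=1.73313 >1
  x=-1.898: |R|=1.69296 >1
  x=-1.559: |R|=1.18908 >1
Stable set (-1.3904, 0).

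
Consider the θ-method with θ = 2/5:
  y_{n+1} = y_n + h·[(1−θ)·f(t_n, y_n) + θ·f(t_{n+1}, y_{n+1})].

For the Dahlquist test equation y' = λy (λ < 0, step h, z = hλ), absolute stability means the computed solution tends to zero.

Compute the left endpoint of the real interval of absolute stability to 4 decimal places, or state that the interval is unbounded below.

left endpoint -10.0000.

With y'=λy (z=hλ):
  y_{n+1} = y_n + z·[3/5·y_n + 2/5·y_{n+1}] ⇒ (1 − 2/5z)y_{n+1} = (1 + 3/5z)y_n
  ⇒ R(z) = (1 + 3/5z)/(1 − 2/5z).

Boundary: |R(x)|=1, x<0.
x=-1.35: |R|=0.1234
R=−1: 1+3/5x = −1+2/5x ⇒ -1/5x=2 ⇒ x=2/(-1/5)=-10.0000
Confirm numerically:
  x=-8.626: |R|=0.93825 <1
  x=-8.488: |R|=0.93120 <1
  x=-7.550: |R|=0.87811 <1
  x=-6.275: |R|=0.78775 <1
  x=-10.463: |R|=1.01786 >1
  x=-10.244: |R|=1.00957 >1
  x=-10.078: |R|=1.00310 >1
Interval (-10.0000, 0).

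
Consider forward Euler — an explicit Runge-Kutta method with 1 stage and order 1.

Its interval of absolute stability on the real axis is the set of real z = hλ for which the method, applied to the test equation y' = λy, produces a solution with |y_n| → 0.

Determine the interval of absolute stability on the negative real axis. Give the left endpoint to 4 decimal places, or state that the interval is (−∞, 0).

With y'=λy (z=hλ):
  order 1, 1-stage ⇒ R(z)=1+z
  (e.g. R(-1.5)=-0.50000, |R|=0.50000)

Solve |R(x)|<1 on ℝ⁻.
x=-1.5: |R|=0.5000
|R(-2.34)|=1.3400 |R(-1.66)|=0.6600 |R(-0.97)|=0.0300
Bisect:
  x_lo=-2.8742 |R|=1.8742  x_hi=-0.3623 |R|=0.6377
  mid=-1.61826 |R|=0.61826 →hi
  mid=-2.24622 |R|=1.24622 →lo
  mid=-1.93224 |R|=0.93224 →hi
  mid=-2.08923 |R|=1.08923 →lo
  mid=-2.01073 |R|=1.01073 →lo
  mid=-1.97149 |R|=0.97149 →hi
  mid=-1.99111 |R|=0.99111 →hi
  mid=-2.00092 |R|=1.00092 →lo
  mid=-1.99602 |R|=0.99602 →hi
  mid=-1.99847 |R|=0.99847 →hi
  ...
  [-2.00000,-1.99985] ⇒ x*=-2.0000
Interval (-2.0000, 0).

(-2.0000, 0).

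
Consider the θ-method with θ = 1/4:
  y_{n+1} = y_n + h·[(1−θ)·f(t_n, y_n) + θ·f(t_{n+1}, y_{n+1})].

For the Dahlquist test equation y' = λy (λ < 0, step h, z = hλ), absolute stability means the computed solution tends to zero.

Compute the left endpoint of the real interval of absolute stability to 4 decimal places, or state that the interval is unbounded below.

left endpoint -4.0000.

Test eqn y'=λy, z=hλ:
  y_{n+1} = y_n + z·[3/4·y_n + 1/4·y_{n+1}] ⇒ (1 − 1/4z)y_{n+1} = (1 + 3/4z)y_n
  Hence R(z) = (1 + 3/4z)/(1 − 1/4z).

Need |R(x)|<1, x<0.
x=-1.02: |R|=0.1873
R=−1: 1+3/4x = −1+1/4x ⇒ -1/2x=2 ⇒ x=2/(-1/2)=-4.0000
Confirm numerically:
  x=-3.876: |R|=0.96851 <1
  x=-2.954: |R|=0.69917 <1
  x=-2.044: |R|=0.35275 <1
  x=-1.644: |R|=0.16513 <1
  x=-4.422: |R|=1.10021 >1
  x=-4.314: |R|=1.07554 >1
Stable set (-4.0000, 0).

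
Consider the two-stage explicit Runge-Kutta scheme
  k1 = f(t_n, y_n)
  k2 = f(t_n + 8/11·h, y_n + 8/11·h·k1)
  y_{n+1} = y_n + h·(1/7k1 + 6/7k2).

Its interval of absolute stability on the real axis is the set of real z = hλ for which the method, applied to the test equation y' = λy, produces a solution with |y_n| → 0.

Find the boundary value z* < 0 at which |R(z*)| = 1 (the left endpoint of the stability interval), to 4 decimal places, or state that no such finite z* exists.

z* = -1.6042.

Set f=λy, z=hλ:
  k1=λy_n ⇒ h·k1=z·y_n;  k2=λ(1+8/11z)y_n ⇒ h·k2=z(1+8/11z)y_n
  y_{n+1}/y_n = 1 + 1/7z + 6/7z(1+8/11z) = 1 + z + 48/77z²
  so R(z) = 1 + z + 48/77z².

Boundary: |R(x)|=1, x<0.
x=-1.32: |R|=0.7662
R=1: x+48/77x²=0 ⇒ x=−77/48=-1.6042; min R=1−1/(4·48/77)=0.5990>−1
Confirm numerically:
  x=-1.555: |R|=0.95234 <1
  x=-0.879: |R|=0.60265 <1
  x=-0.859: |R|=0.60098 <1
  x=-0.798: |R|=0.59897 <1
  x=-1.718: |R|=1.12191 >1
  x=-1.709: |R|=1.11168 >1
Stable set (-1.6042, 0).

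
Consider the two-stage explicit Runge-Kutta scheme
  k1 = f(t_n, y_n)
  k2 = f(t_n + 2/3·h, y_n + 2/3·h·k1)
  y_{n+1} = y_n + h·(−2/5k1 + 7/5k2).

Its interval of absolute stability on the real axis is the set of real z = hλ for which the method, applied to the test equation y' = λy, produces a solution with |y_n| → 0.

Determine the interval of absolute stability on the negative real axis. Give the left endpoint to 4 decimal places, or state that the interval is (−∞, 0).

z∈(-1.0714,0).

With y'=λy (z=hλ):
  k1=λy_n ⇒ h·k1=z·y_n;  k2=λ(1+2/3z)y_n ⇒ h·k2=z(1+2/3z)y_n
  y_{n+1}/y_n = 1 − 2/5z + 7/5z(1+2/3z) = 1 + z + 14/15z²
  ⇒ R(z) = 1 + z + 14/15z².

Boundary: |R(x)|=1, x<0.
x=-1.46: |R|=1.5295
R=1: x+14/15x²=0 ⇒ x=−15/14=-1.0714; min R=1−1/(4·14/15)=0.7321>−1
Confirm numerically:
  x=-0.985: |R|=0.92054 <1
  x=-0.719: |R|=0.76350 <1
  x=-0.444: |R|=0.73999 <1
  x=-1.536: |R|=1.66601 >1
  x=-1.153: |R|=1.08778 >1
  x=-1.142: |R|=1.07522 >1
Stable set (-1.0714, 0).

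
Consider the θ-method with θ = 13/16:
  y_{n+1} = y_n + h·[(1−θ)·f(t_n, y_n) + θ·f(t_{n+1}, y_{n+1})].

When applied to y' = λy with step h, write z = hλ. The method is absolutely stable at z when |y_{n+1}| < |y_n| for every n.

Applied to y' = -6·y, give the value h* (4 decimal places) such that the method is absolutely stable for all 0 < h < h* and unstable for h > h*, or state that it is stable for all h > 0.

interval (−∞, 0). Any h>0 works for λ=-6.

With y'=λy (z=hλ):
  y_{n+1} = y_n + z·[3/16·y_n + 13/16·y_{n+1}] ⇒ (1 − 13/16z)y_{n+1} = (1 + 3/16z)y_n
  R(z) = (1 + 3/16z)/(1 − 13/16z).

Solve |R(x)|<1 on ℝ⁻.
x=-1.43: |R|=0.3385
x=-2: |R|=0.2381
x=-10: |R|=0.0959
x=-100: |R|=0.2158
θ=13/16≥1/2 ⇒ |1+3/16x|<|1−13/16x| ∀x<0 ⇒ interval (−∞,0).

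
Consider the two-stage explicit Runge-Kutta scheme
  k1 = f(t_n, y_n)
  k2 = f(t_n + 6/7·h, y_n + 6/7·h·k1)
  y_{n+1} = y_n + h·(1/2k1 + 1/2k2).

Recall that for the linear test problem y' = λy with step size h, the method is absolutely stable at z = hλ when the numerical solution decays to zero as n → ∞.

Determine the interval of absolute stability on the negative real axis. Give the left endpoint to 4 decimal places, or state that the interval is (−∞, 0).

z∈(-2.3333,0).

On y'=λy, z=hλ:
  k1=λy_n ⇒ h·k1=z·y_n;  k2=λ(1+6/7z)y_n ⇒ h·k2=z(1+6/7z)y_n
  y_{n+1}/y_n = 1 + 1/2z + 1/2z(1+6/7z) = 1 + z + 3/7z²
  so R(z) = 1 + z + 3/7z².

Find x<0 with |R(x)|<1.
x=-1.6: |R|=0.4971
R=1: x+3/7x²=0 ⇒ x=−7/3=-2.3333; min R=1−1/(4·3/7)=0.4167>−1
Confirm numerically:
  x=-2.284: |R|=0.95171 <1
  x=-2.220: |R|=0.89217 <1
  x=-2.062: |R|=0.76022 <1
  x=-1.912: |R|=0.65475 <1
  x=-2.734: |R|=1.46947 >1
  x=-2.608: |R|=1.30700 >1
  x=-2.372: |R|=1.03931 >1
Stable set (-2.3333, 0).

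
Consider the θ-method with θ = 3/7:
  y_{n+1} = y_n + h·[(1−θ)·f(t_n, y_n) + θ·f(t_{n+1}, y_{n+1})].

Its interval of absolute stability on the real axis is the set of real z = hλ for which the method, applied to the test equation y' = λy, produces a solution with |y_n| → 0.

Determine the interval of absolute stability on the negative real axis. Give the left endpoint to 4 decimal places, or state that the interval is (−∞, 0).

z∈(-14.0000,0).

Set f=λy, z=hλ:
  y_{n+1} = y_n + z·[4/7·y_n + 3/7·y_{n+1}] ⇒ (1 − 3/7z)y_{n+1} = (1 + 4/7z)y_n
  Hence R(z) = (1 + 4/7z)/(1 − 3/7z).

Boundary: |R(x)|=1, x<0.
x=-0.97: |R|=0.3148
R=−1: 1+4/7x = −1+3/7x ⇒ -1/7x=2 ⇒ x=2/(-1/7)=-14.0000
Confirm numerically:
  x=-11.363: |R|=0.93582 <1
  x=-10.797: |R|=0.91869 <1
  x=-10.518: |R|=0.90969 <1
  x=-10.423: |R|=0.90653 <1
  x=-14.490: |R|=1.00971 >1
  x=-14.103: |R|=1.00209 >1
Interval (-14.0000, 0).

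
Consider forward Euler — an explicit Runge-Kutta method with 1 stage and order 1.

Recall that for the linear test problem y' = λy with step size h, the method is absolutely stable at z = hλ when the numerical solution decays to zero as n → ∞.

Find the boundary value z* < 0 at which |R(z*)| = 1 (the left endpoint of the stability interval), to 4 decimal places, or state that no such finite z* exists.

On y'=λy, z=hλ:
  order 1, 1-stage ⇒ R(z)=1+z
  (e.g. R(-0.39)=0.61000, |R|=0.61000)

Need |R(x)|<1, x<0.
x=-0.39: |R|=0.6100
|R(-1.81)|=0.8100 |R(-1.63)|=0.6300 |R(-1.43)|=0.4300
Bisect:
  x_lo=-2.7395 |R|=1.7395  x_hi=-0.3019 |R|=0.6981
  mid=-1.52070 |R|=0.52070 →hi
  mid=-2.13011 |R|=1.13011 →lo
  mid=-1.82541 |R|=0.82541 →hi
  mid=-1.97776 |R|=0.97776 →hi
  mid=-2.05393 |R|=1.05393 →lo
  mid=-2.01584 |R|=1.01584 →lo
  mid=-1.99680 |R|=0.99680 →hi
  ...
  [-2.00007,-1.99993] ⇒ x*=-2.0000
So |R|<1 on (-2.0000, 0).

z* = -2.0000.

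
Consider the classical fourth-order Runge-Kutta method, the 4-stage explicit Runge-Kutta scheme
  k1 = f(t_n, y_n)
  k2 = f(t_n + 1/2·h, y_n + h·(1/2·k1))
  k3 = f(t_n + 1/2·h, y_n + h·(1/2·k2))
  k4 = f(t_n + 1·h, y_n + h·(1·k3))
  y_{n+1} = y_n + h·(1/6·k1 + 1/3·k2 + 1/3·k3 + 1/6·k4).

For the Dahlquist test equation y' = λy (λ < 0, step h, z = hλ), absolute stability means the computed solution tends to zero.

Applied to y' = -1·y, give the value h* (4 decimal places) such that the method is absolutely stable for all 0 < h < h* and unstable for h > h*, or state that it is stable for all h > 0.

(-2.7853,0); λ=-1 ⇒ h* = 2.7853.

Test eqn y'=λy, z=hλ:
  order 4, 4-stage ⇒ R(z)=1+z+z^2/2+z^3/6+z^4/24
  (e.g. R(-1.64)=0.27106, |R|=0.27106)

Solve |R(x)|<1 on ℝ⁻.
x=-1.64: |R|=0.2711
|R(-2.56)|=0.7102 |R(-2.09)|=0.3675 |R(-1.58)|=0.2705
Bisect:
  x_lo=-3.4856 |R|=2.6813  x_hi=-0.2709 |R|=0.7627
  mid=-1.87825 |R|=0.29987 →hi
  mid=-2.68191 |R|=0.85499 →hi
  mid=-3.08373 |R|=1.55143 →lo
  mid=-2.88282 |R|=1.15728 →lo
  mid=-2.78236 |R|=0.99559 →hi
  mid=-2.83259 |R|=1.07368 →lo
  mid=-2.80748 |R|=1.03397 →lo
  mid=-2.79492 |R|=1.01461 →lo
  mid=-2.78864 |R|=1.00506 →lo
  mid=-2.78550 |R|=1.00032 →lo
  ...
  [-2.78531,-2.78511] ⇒ x*=-2.7853
Interval (-2.7853, 0).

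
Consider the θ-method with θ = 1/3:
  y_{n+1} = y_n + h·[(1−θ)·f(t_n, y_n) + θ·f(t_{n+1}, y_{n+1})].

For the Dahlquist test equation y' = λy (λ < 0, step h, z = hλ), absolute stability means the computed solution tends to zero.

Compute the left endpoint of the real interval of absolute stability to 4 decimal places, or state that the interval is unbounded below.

z* = -6.0000.

Set f=λy, z=hλ:
  y_{n+1} = y_n + z·[2/3·y_n + 1/3·y_{n+1}] ⇒ (1 − 1/3z)y_{n+1} = (1 + 2/3z)y_n
  ⇒ R(z) = (1 + 2/3z)/(1 − 1/3z).

Boundary: |R(x)|=1, x<0.
x=-1.67: |R|=0.0728
R=−1: 1+2/3x = −1+1/3x ⇒ -1/3x=2 ⇒ x=2/(-1/3)=-6.0000
Confirm numerically:
  x=-4.669: |R|=0.82644 <1
  x=-3.961: |R|=0.70708 <1
  x=-3.111: |R|=0.52725 <1
  x=-6.545: |R|=1.05710 >1
  x=-6.361: |R|=1.03856 >1
  x=-6.118: |R|=1.01294 >1
Interval (-6.0000, 0).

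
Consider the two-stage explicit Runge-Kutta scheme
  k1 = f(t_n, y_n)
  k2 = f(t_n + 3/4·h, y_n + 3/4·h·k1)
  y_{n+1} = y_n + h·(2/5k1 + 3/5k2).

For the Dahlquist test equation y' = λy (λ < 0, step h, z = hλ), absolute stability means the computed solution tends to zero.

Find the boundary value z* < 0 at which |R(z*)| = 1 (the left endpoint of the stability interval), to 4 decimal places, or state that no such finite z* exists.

On y'=λy, z=hλ:
  k1=λy_n ⇒ h·k1=z·y_n;  k2=λ(1+3/4z)y_n ⇒ h·k2=z(1+3/4z)y_n
  y_{n+1}/y_n = 1 + 2/5z + 3/5z(1+3/4z) = 1 + z + 9/20z²
  so R(z) = 1 + z + 9/20z².

Find x<0 with |R(x)|<1.
x=-1.68: |R|=0.5901
R=1: x+9/20x²=0 ⇒ x=−20/9=-2.2222; min R=1−1/(4·9/20)=0.4444>−1
Confirm numerically:
  x=-1.627: |R|=0.56421 <1
  x=-1.449: |R|=0.49582 <1
  x=-1.054: |R|=0.44591 <1
  x=-2.715: |R|=1.60205 >1
  x=-2.658: |R|=1.52123 >1
  x=-2.653: |R|=1.51428 >1
Interval (-2.2222, 0).

z* = -2.2222.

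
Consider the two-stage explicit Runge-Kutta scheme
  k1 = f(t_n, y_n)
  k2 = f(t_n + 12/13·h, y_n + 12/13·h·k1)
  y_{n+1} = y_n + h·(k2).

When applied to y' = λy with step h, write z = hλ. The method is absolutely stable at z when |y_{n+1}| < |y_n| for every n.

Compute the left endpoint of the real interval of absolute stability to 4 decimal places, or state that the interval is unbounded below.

z* = -1.0833.

On y'=λy, z=hλ:
  k1=λy_n ⇒ h·k1=z·y_n;  k2=λ(1+12/13z)y_n ⇒ h·k2=z(1+12/13z)y_n
  y_{n+1}/y_n = 1 + z(1+12/13z) = 1 + z + 12/13z²
  ⇒ R(z) = 1 + z + 12/13z².

Solve |R(x)|<1 on ℝ⁻.
x=-0.7: |R|=0.7523
R=1: x+12/13x²=0 ⇒ x=−13/12=-1.0833; min R=1−1/(4·12/13)=0.7292>−1
Confirm numerically:
  x=-1.046: |R|=0.96395 <1
  x=-0.762: |R|=0.77398 <1
  x=-0.488: |R|=0.73183 <1
  x=-1.242: |R|=1.18191 >1
  x=-1.165: |R|=1.08782 >1
Stable set (-1.0833, 0).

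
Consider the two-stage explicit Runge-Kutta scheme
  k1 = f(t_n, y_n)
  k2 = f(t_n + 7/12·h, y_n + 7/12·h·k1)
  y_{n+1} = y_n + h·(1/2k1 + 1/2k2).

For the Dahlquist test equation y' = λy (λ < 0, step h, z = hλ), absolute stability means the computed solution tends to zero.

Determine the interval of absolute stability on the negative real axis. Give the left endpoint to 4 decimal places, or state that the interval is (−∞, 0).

z∈(-3.4286,0).

Test eqn y'=λy, z=hλ:
  k1=λy_n ⇒ h·k1=z·y_n;  k2=λ(1+7/12z)y_n ⇒ h·k2=z(1+7/12z)y_n
  y_{n+1}/y_n = 1 + 1/2z + 1/2z(1+7/12z) = 1 + z + 7/24z²
  R(z) = 1 + z + 7/24z².

Solve |R(x)|<1 on ℝ⁻.
x=-1.18: |R|=0.2261
R=1: x+7/24x²=0 ⇒ x=−24/7=-3.4286; min R=1−1/(4·7/24)=0.1429>−1
Confirm numerically:
  x=-1.511: |R|=0.15491 <1
  x=-1.483: |R|=0.15846 <1
  x=-1.394: |R|=0.17278 <1
  x=-3.661: |R|=1.24819 >1
  x=-3.597: |R|=1.17670 >1
Interval (-3.4286, 0).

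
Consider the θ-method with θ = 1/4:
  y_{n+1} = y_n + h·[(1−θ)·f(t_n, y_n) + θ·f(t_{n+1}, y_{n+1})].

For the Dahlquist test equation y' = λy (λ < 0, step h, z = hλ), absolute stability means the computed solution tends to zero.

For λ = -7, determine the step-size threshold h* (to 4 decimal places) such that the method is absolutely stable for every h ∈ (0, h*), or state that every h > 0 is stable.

(-4.0000,0); λ=-7 ⇒ h* = (4)/7 = 0.5714.

With y'=λy (z=hλ):
  y_{n+1} = y_n + z·[3/4·y_n + 1/4·y_{n+1}] ⇒ (1 − 1/4z)y_{n+1} = (1 + 3/4z)y_n
  R(z) = (1 + 3/4z)/(1 − 1/4z).

Solve |R(x)|<1 on ℝ⁻.
x=-1.37: |R|=0.0205
R=−1: 1+3/4x = −1+1/4x ⇒ -1/2x=2 ⇒ x=2/(-1/2)=-4.0000
Confirm numerically:
  x=-2.903: |R|=0.68217 <1
  x=-2.396: |R|=0.49844 <1
  x=-1.856: |R|=0.26776 <1
  x=-1.656: |R|=0.17115 <1
  x=-4.491: |R|=1.11565 >1
  x=-4.359: |R|=1.08590 >1
So |R|<1 on (-4.0000, 0).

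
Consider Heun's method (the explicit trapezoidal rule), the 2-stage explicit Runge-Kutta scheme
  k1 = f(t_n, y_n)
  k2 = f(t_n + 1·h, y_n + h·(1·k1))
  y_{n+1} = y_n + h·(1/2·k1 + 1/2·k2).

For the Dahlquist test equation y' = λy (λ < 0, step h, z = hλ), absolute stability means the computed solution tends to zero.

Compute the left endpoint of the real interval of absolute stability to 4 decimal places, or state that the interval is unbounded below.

With y'=λy (z=hλ):
  order 2, 2-stage ⇒ R(z)=1+z+z^2/2
  (e.g. R(-0.41)=0.67405, |R|=0.67405)

Solve |R(x)|<1 on ℝ⁻.
x=-0.41: |R|=0.6741
|R(-1.76)|=0.7888 |R(-1.64)|=0.7048 |R(-1.04)|=0.5008
Bisect:
  x_lo=-2.3555 |R|=1.4187  x_hi=-0.3843 |R|=0.6896
  mid=-1.36988 |R|=0.56841 →hi
  mid=-1.86268 |R|=0.87211 →hi
  mid=-2.10908 |R|=1.11503 →lo
  mid=-1.98588 |R|=0.98598 →hi
  mid=-2.04748 |R|=1.04861 →lo
  mid=-2.01668 |R|=1.01682 →lo
  mid=-2.00128 |R|=1.00128 →lo
  ...
  [-2.00008,-1.99996] ⇒ x*=-2.0000
So |R|<1 on (-2.0000, 0).

left endpoint -2.0000.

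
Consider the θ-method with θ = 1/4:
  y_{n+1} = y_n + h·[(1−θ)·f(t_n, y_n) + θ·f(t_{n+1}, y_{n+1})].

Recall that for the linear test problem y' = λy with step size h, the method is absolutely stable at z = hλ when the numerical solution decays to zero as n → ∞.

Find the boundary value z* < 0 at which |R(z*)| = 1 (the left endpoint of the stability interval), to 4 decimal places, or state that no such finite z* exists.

left endpoint -4.0000.

Test eqn y'=λy, z=hλ:
  y_{n+1} = y_n + z·[3/4·y_n + 1/4·y_{n+1}] ⇒ (1 − 1/4z)y_{n+1} = (1 + 3/4z)y_n
  Hence R(z) = (1 + 3/4z)/(1 − 1/4z).

Boundary: |R(x)|=1, x<0.
x=-0.46: |R|=0.5874
R=−1: 1+3/4x = −1+1/4x ⇒ -1/2x=2 ⇒ x=2/(-1/2)=-4.0000
Confirm numerically:
  x=-3.316: |R|=0.81301 <1
  x=-2.989: |R|=0.71069 <1
  x=-2.485: |R|=0.53277 <1
  x=-4.128: |R|=1.03150 >1
  x=-4.078: |R|=1.01931 >1
  x=-4.048: |R|=1.01193 >1
So |R|<1 on (-4.0000, 0).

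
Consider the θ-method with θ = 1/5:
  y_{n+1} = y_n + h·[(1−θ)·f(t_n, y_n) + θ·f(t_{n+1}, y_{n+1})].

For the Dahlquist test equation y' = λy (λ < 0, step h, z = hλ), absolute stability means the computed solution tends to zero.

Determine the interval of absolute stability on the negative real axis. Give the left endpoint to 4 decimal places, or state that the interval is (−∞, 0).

(-3.3333, 0).

On y'=λy, z=hλ:
  y_{n+1} = y_n + z·[4/5·y_n + 1/5·y_{n+1}] ⇒ (1 − 1/5z)y_{n+1} = (1 + 4/5z)y_n
  ⇒ R(z) = (1 + 4/5z)/(1 − 1/5z).

Boundary: |R(x)|=1, x<0.
x=-0.46: |R|=0.5788
R=−1: 1+4/5x = −1+1/5x ⇒ -3/5x=2 ⇒ x=2/(-3/5)=-3.3333
Confirm numerically:
  x=-2.679: |R|=0.74437 <1
  x=-1.638: |R|=0.23381 <1
  x=-1.422: |R|=0.10713 <1
  x=-3.896: |R|=1.18975 >1
  x=-3.568: |R|=1.08217 >1
  x=-3.566: |R|=1.08148 >1
So |R|<1 on (-3.3333, 0).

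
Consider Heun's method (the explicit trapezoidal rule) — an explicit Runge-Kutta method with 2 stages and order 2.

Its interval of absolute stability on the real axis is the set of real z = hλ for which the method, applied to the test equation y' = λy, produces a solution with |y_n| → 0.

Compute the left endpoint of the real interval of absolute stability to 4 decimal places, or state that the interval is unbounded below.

On y'=λy, z=hλ:
  order 2, 2-stage ⇒ R(z)=1+z+z^2/2
  (e.g. R(-1.53)=0.64045, |R|=0.64045)

Solve |R(x)|<1 on ℝ⁻.
x=-1.53: |R|=0.6404
|R(-2.31)|=1.3580 |R(-2.13)|=1.1384 |R(-1.19)|=0.5181
Bisect:
  x_lo=-2.8888 |R|=2.2839  x_hi=-0.2048 |R|=0.8162
  mid=-1.54681 |R|=0.64950 →hi
  mid=-2.21783 |R|=1.24156 →lo
  mid=-1.88232 |R|=0.88925 →hi
  mid=-2.05008 |R|=1.05133 →lo
  mid=-1.96620 |R|=0.96677 →hi
  mid=-2.00814 |R|=1.00817 →lo
  mid=-1.98717 |R|=0.98725 →hi
  mid=-1.99765 |R|=0.99766 →hi
  mid=-2.00289 |R|=1.00290 →lo
  mid=-2.00027 |R|=1.00027 →lo
  ...
  [-2.00011,-1.99995] ⇒ x*=-2.0000
Interval (-2.0000, 0).

left endpoint -2.0000.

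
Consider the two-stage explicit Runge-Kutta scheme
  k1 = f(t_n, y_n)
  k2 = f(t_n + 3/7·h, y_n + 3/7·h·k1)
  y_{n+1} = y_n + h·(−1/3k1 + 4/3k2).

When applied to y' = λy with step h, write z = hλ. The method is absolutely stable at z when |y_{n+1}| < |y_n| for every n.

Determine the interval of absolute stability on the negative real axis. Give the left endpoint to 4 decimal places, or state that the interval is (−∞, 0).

z∈(-1.7500,0).

On y'=λy, z=hλ:
  k1=λy_n ⇒ h·k1=z·y_n;  k2=λ(1+3/7z)y_n ⇒ h·k2=z(1+3/7z)y_n
  y_{n+1}/y_n = 1 − 1/3z + 4/3z(1+3/7z) = 1 + z + 4/7z²
  R(z) = 1 + z + 4/7z².

Solve |R(x)|<1 on ℝ⁻.
x=-0.58: |R|=0.6122
R=1: x+4/7x²=0 ⇒ x=−7/4=-1.7500; min R=1−1/(4·4/7)=0.5625>−1
Confirm numerically:
  x=-1.568: |R|=0.83693 <1
  x=-1.458: |R|=0.75672 <1
  x=-1.186: |R|=0.61777 <1
  x=-1.859: |R|=1.11579 >1
  x=-1.781: |R|=1.03155 >1
Stable set (-1.7500, 0).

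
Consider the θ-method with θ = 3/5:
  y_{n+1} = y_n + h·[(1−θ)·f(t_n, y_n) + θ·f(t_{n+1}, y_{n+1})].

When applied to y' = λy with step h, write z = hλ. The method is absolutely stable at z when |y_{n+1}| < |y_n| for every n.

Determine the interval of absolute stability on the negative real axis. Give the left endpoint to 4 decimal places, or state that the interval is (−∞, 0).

(−∞, 0) — no finite endpoint.

On y'=λy, z=hλ:
  y_{n+1} = y_n + z·[2/5·y_n + 3/5·y_{n+1}] ⇒ (1 − 3/5z)y_{n+1} = (1 + 2/5z)y_n
  ⇒ R(z) = (1 + 2/5z)/(1 − 3/5z).

Solve |R(x)|<1 on ℝ⁻.
x=-0.91: |R|=0.4114
x=-2: |R|=0.0909
x=-10: |R|=0.4286
x=-100: |R|=0.6393
θ=3/5≥1/2 ⇒ |1+2/5x|<|1−3/5x| ∀x<0 ⇒ stable on all of ℝ⁻.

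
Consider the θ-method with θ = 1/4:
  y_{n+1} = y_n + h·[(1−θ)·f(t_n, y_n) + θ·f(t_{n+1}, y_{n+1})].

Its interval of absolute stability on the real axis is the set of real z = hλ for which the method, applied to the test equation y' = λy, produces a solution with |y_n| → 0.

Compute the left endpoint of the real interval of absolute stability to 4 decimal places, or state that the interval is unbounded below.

left endpoint -4.0000.

Set f=λy, z=hλ:
  y_{n+1} = y_n + z·[3/4·y_n + 1/4·y_{n+1}] ⇒ (1 − 1/4z)y_{n+1} = (1 + 3/4z)y_n
  Hence R(z) = (1 + 3/4z)/(1 − 1/4z).

Solve |R(x)|<1 on ℝ⁻.
x=-1.26: |R|=0.0418
R=−1: 1+3/4x = −1+1/4x ⇒ -1/2x=2 ⇒ x=2/(-1/2)=-4.0000
Confirm numerically:
  x=-3.479: |R|=0.86068 <1
  x=-2.243: |R|=0.43713 <1
  x=-1.988: |R|=0.32799 <1
  x=-1.842: |R|=0.26121 <1
  x=-4.259: |R|=1.06272 >1
  x=-4.239: |R|=1.05802 >1
Interval (-4.0000, 0).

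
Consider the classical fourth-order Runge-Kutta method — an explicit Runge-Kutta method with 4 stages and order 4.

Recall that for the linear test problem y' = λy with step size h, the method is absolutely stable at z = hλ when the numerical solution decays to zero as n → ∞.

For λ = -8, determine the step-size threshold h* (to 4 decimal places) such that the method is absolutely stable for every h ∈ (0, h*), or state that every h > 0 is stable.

(-2.7853,0); λ=-8 ⇒ h* = 0.3482.

Test eqn y'=λy, z=hλ:
  order 4, 4-stage ⇒ R(z)=1+z+z^2/2+z^3/6+z^4/24
  (e.g. R(-0.91)=0.40703, |R|=0.40703)

Solve |R(x)|<1 on ℝ⁻.
x=-0.91: |R|=0.4070
|R(-2.99)|=1.3551 |R(-1.11)|=0.3414 |R(-1.04)|=0.3621
Bisect:
  x_lo=-3.2478 |R|=1.9527  x_hi=-0.0906 |R|=0.9134
  mid=-1.66924 |R|=0.27225 →hi
  mid=-2.45854 |R|=0.60922 →hi
  mid=-2.85319 |R|=1.10728 →lo
  mid=-2.65586 |R|=0.82176 →hi
  mid=-2.75453 |R|=0.95459 →hi
  mid=-2.80386 |R|=1.02835 →lo
  mid=-2.77919 |R|=0.99084 →hi
  mid=-2.79152 |R|=1.00943 →lo
  ...
  [-2.78536,-2.78516] ⇒ x*=-2.7853
Interval (-2.7853, 0).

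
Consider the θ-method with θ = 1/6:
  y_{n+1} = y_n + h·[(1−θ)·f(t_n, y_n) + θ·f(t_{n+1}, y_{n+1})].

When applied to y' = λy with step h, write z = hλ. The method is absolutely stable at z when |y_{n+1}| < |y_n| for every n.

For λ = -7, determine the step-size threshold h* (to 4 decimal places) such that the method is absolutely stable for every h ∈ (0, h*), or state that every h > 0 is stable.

(-3.0000,0); λ=-7 ⇒ h* = (3)/7 = 0.4286.

With y'=λy (z=hλ):
  y_{n+1} = y_n + z·[5/6·y_n + 1/6·y_{n+1}] ⇒ (1 − 1/6z)y_{n+1} = (1 + 5/6z)y_n
  R(z) = (1 + 5/6z)/(1 − 1/6z).

Find x<0 with |R(x)|<1.
x=-0.82: |R|=0.2786
R=−1: 1+5/6x = −1+1/6x ⇒ -2/3x=2 ⇒ x=2/(-2/3)=-3.0000
Confirm numerically:
  x=-1.906: |R|=0.44650 <1
  x=-1.825: |R|=0.39936 <1
  x=-1.426: |R|=0.15217 <1
  x=-3.454: |R|=1.19209 >1
  x=-3.266: |R|=1.11483 >1
  x=-3.131: |R|=1.05739 >1
So |R|<1 on (-3.0000, 0).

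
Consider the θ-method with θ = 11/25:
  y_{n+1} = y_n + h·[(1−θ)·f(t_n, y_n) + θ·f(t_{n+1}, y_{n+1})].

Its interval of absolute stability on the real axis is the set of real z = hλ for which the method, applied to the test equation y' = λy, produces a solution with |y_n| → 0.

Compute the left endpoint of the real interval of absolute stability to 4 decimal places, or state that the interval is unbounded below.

With y'=λy (z=hλ):
  y_{n+1} = y_n + z·[14/25·y_n + 11/25·y_{n+1}] ⇒ (1 − 11/25z)y_{n+1} = (1 + 14/25z)y_n
  so R(z) = (1 + 14/25z)/(1 − 11/25z).

Solve |R(x)|<1 on ℝ⁻.
x=-0.38: |R|=0.6744
R=−1: 1+14/25x = −1+11/25x ⇒ -3/25x=2 ⇒ x=2/(-3/25)=-16.6667
Confirm numerically:
  x=-14.813: |R|=0.97041 <1
  x=-13.181: |R|=0.93848 <1
  x=-11.477: |R|=0.89706 <1
  x=-8.810: |R|=0.80666 <1
  x=-16.897: |R|=1.00328 >1
  x=-16.770: |R|=1.00148 >1
Stable set (-16.6667, 0).

left endpoint -16.6667.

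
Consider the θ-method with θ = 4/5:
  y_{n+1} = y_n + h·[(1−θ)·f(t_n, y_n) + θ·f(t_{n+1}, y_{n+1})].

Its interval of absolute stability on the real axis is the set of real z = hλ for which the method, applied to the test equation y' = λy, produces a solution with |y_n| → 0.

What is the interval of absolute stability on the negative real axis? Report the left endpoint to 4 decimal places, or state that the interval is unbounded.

Set f=λy, z=hλ:
  y_{n+1} = y_n + z·[1/5·y_n + 4/5·y_{n+1}] ⇒ (1 − 4/5z)y_{n+1} = (1 + 1/5z)y_n
  so R(z) = (1 + 1/5z)/(1 − 4/5z).

Need |R(x)|<1, x<0.
x=-0.55: |R|=0.6181
x=-2: |R|=0.2308
x=-10: |R|=0.1111
x=-100: |R|=0.2346
θ=4/5≥1/2 ⇒ |1+1/5x|<|1−4/5x| ∀x<0 ⇒ interval (−∞,0).

unbounded; (−∞, 0).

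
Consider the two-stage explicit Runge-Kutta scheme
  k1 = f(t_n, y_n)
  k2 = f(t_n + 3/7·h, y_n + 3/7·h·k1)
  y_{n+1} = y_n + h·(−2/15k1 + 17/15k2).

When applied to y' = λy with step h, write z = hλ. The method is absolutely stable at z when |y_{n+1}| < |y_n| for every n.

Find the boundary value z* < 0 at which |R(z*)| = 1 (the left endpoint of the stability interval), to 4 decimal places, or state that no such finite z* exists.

z* = -2.0588.

Test eqn y'=λy, z=hλ:
  k1=λy_n ⇒ h·k1=z·y_n;  k2=λ(1+3/7z)y_n ⇒ h·k2=z(1+3/7z)y_n
  y_{n+1}/y_n = 1 − 2/15z + 17/15z(1+3/7z) = 1 + z + 17/35z²
  ⇒ R(z) = 1 + z + 17/35z².

Need |R(x)|<1, x<0.
x=-1.78: |R|=0.7589
R=1: x+17/35x²=0 ⇒ x=−35/17=-2.0588; min R=1−1/(4·17/35)=0.4853>−1
Confirm numerically:
  x=-1.879: |R|=0.83588 <1
  x=-1.831: |R|=0.79739 <1
  x=-1.081: |R|=0.48659 <1
  x=-0.825: |R|=0.50559 <1
  x=-2.634: |R|=1.73586 >1
  x=-2.194: |R|=1.14405 >1
Stable set (-2.0588, 0).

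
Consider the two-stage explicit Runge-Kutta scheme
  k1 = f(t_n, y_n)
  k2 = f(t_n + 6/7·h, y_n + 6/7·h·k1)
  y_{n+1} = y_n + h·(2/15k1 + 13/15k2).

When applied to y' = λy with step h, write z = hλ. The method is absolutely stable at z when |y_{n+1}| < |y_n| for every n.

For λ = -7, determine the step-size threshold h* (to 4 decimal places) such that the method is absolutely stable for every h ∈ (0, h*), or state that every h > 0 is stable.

(-1.3462,0); λ=-7 ⇒ h* = (35/26)/7 = 0.1923.

Set f=λy, z=hλ:
  k1=λy_n ⇒ h·k1=z·y_n;  k2=λ(1+6/7z)y_n ⇒ h·k2=z(1+6/7z)y_n
  y_{n+1}/y_n = 1 + 2/15z + 13/15z(1+6/7z) = 1 + z + 26/35z²
  so R(z) = 1 + z + 26/35z².

Need |R(x)|<1, x<0.
x=-1.71: |R|=1.4622
R=1: x+26/35x²=0 ⇒ x=−35/26=-1.3462; min R=1−1/(4·26/35)=0.6635>−1
Confirm numerically:
  x=-1.081: |R|=0.78707 <1
  x=-0.787: |R|=0.67310 <1
  x=-0.582: |R|=0.66962 <1
  x=-1.641: |R|=1.35943 >1
  x=-1.632: |R|=1.34654 >1
  x=-1.511: |R|=1.18503 >1
So |R|<1 on (-1.3462, 0).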